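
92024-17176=74848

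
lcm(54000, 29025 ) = 2322000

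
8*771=6168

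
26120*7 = 182840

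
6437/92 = 69 + 89/92=69.97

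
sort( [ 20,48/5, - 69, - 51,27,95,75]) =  [  -  69,-51  ,  48/5,  20,27,75,95]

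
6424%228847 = 6424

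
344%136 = 72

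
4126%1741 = 644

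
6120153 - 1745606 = 4374547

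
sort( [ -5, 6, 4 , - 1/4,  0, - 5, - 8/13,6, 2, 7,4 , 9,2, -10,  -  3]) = [ - 10, - 5, - 5, - 3,-8/13, - 1/4,0, 2, 2,4, 4 , 6, 6, 7, 9]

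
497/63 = 71/9 = 7.89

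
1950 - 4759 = - 2809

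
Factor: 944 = 2^4*59^1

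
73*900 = 65700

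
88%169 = 88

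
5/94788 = 5/94788 = 0.00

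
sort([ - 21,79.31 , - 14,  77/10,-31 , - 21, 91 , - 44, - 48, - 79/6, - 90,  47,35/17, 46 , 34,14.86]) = [ - 90, - 48, - 44, - 31,-21, - 21, - 14,-79/6,35/17,77/10,14.86, 34,46,47,  79.31,91]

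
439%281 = 158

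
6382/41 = 155+27/41=155.66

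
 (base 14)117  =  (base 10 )217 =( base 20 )AH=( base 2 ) 11011001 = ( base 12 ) 161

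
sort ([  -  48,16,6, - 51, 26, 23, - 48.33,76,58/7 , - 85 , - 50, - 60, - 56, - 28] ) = [ - 85 ,  -  60, - 56, - 51, - 50, - 48.33, - 48  , - 28,6, 58/7,16, 23, 26, 76 ]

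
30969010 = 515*60134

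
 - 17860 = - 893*20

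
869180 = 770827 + 98353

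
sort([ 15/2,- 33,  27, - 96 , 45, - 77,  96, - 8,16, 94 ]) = [ - 96, - 77, - 33, - 8,15/2, 16, 27, 45, 94, 96 ]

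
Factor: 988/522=494/261 = 2^1*  3^(  -  2)*13^1*19^1*29^(-1) 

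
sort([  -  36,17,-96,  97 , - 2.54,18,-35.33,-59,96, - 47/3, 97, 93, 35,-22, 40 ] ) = [ - 96, -59, - 36,-35.33, - 22,-47/3 ,-2.54, 17, 18,35,40,93, 96, 97,97 ] 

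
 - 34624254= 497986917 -532611171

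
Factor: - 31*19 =  -  19^1*31^1= - 589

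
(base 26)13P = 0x30b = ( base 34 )MV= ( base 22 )1D9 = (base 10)779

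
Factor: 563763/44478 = 187921/14826 =2^ ( - 1 )*3^( - 1 )*7^( - 1)*353^( - 1 )*187921^1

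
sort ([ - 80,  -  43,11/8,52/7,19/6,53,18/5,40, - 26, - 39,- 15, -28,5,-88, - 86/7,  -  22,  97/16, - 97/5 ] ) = [ - 88, - 80, - 43, - 39 ,-28,-26, - 22,-97/5,-15, - 86/7, 11/8,19/6, 18/5 , 5,97/16,52/7,40,53]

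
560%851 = 560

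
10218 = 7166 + 3052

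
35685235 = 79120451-43435216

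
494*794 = 392236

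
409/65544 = 409/65544 = 0.01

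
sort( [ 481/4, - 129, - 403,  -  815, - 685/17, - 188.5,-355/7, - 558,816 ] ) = [ - 815, - 558,  -  403, - 188.5, -129, - 355/7, - 685/17, 481/4 , 816 ]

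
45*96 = 4320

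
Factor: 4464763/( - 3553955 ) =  - 5^( - 1)*710791^(- 1) *4464763^1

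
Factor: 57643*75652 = 4360808236 =2^2*59^1*977^1*18913^1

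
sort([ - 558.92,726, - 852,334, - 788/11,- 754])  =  [  -  852, - 754,-558.92, - 788/11,  334,726]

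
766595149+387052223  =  1153647372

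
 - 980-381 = -1361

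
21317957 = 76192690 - 54874733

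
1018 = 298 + 720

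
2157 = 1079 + 1078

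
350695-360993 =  - 10298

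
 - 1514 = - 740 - 774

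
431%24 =23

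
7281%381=42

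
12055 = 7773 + 4282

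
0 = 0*9485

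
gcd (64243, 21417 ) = 1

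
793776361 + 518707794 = 1312484155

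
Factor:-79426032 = -2^4  *3^1*7^1*236387^1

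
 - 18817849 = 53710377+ - 72528226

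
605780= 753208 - 147428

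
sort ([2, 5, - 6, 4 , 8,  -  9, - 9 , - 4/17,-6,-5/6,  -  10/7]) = [ - 9, - 9 , - 6,  -  6, - 10/7, - 5/6, - 4/17, 2, 4,5,8]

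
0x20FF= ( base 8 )20377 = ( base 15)2782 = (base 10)8447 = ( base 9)12525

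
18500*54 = 999000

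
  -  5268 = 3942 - 9210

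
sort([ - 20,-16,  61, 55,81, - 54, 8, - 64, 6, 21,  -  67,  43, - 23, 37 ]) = [-67, - 64, - 54, - 23, - 20, - 16, 6, 8,21, 37,  43, 55, 61,81 ] 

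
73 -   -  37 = 110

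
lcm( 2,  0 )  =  0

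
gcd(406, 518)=14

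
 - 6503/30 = - 6503/30=- 216.77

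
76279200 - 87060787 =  - 10781587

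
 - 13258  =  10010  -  23268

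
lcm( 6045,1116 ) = 72540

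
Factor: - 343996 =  -2^2*85999^1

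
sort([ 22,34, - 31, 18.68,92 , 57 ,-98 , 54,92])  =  [ - 98,-31,18.68,22,  34,54,57 , 92, 92]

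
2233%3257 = 2233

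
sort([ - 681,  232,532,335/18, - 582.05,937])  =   [ - 681,-582.05, 335/18,232,532, 937 ] 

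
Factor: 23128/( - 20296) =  - 7^2* 43^( - 1 ) =- 49/43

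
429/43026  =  143/14342= 0.01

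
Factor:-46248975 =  - 3^5 * 5^2 * 23^1*331^1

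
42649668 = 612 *69689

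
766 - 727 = 39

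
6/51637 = 6/51637  =  0.00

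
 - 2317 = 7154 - 9471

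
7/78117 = 7/78117 = 0.00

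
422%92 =54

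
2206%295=141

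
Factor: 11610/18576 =5/8 =2^ ( - 3)*5^1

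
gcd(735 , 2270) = 5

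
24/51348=2/4279 = 0.00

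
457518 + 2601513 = 3059031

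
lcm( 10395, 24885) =821205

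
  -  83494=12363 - 95857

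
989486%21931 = 2591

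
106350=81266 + 25084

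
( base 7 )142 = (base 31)2h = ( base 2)1001111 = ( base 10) 79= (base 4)1033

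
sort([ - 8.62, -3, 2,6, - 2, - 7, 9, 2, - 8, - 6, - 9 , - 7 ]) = [  -  9, - 8.62 , - 8, - 7,  -  7, - 6 , - 3, - 2, 2 , 2,6,9]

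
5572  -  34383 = -28811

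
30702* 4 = 122808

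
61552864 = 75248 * 818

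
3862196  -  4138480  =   -276284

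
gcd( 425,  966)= 1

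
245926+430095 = 676021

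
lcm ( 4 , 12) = 12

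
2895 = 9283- 6388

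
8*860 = 6880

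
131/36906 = 131/36906 = 0.00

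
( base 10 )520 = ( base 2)1000001000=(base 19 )187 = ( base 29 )HR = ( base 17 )1DA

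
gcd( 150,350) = 50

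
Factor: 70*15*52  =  2^3*3^1*5^2*7^1*13^1 = 54600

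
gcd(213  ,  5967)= 3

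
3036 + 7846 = 10882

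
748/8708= 187/2177=0.09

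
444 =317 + 127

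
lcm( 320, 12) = 960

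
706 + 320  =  1026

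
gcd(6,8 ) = 2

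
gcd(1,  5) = 1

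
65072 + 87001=152073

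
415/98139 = 415/98139 = 0.00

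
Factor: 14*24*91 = 2^4* 3^1*7^2*13^1= 30576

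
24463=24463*1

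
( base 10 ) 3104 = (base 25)4o4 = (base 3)11020222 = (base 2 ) 110000100000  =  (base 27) 46Q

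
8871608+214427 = 9086035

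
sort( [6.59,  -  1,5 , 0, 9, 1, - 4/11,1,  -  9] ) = [-9, - 1, - 4/11,0, 1 , 1,5, 6.59, 9 ]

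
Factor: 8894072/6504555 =2^3*3^ ( - 1 )*5^ (-1 )*11^1*19^(  -  1)*29^( - 1)*211^1*479^1*787^ ( - 1)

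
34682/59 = 587+49/59 = 587.83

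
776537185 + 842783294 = 1619320479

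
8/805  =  8/805=0.01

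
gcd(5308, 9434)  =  2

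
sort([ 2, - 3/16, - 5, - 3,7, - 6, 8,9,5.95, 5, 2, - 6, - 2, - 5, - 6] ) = [ - 6, - 6 , - 6, - 5,  -  5, - 3, -2,-3/16, 2, 2,  5,5.95, 7, 8, 9 ] 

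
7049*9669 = 68156781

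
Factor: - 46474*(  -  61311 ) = 2849367414 = 2^1*3^1*19^1*107^1*191^1 *1223^1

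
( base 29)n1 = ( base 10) 668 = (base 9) 822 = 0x29C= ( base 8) 1234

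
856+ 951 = 1807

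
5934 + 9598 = 15532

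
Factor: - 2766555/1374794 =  - 2^( - 1)*3^7*5^1*11^1*23^1*687397^ (- 1)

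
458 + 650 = 1108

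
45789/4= 45789/4 = 11447.25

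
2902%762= 616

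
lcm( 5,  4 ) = 20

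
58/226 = 29/113 =0.26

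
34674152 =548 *63274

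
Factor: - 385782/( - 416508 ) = 113/122  =  2^( - 1)*61^(  -  1 )*113^1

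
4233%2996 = 1237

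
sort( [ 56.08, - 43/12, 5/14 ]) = [ - 43/12,5/14, 56.08 ]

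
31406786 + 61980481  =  93387267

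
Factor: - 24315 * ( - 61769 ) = 3^1*5^1*19^1* 1621^1*3251^1 = 1501913235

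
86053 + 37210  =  123263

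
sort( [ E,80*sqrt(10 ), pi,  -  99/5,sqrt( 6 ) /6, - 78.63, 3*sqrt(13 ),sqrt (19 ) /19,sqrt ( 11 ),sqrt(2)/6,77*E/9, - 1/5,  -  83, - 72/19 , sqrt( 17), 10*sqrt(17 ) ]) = [ - 83, - 78.63,-99/5, - 72/19, - 1/5, sqrt( 19 )/19,sqrt( 2 ) /6,sqrt ( 6)/6, E,pi,sqrt( 11 ),sqrt(17),3*sqrt ( 13),77*E/9,10*sqrt(17 ), 80 * sqrt(10)] 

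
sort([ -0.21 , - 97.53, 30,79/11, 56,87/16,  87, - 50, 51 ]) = [ - 97.53, - 50,-0.21,87/16, 79/11,30,51,56,  87] 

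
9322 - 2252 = 7070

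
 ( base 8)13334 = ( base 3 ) 22000202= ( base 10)5852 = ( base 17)1344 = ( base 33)5CB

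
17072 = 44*388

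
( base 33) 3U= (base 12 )a9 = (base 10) 129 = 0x81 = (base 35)3o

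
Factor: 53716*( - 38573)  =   - 2^2*13^1*17^1 *1033^1*2269^1 = - 2071987268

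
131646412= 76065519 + 55580893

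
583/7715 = 583/7715 = 0.08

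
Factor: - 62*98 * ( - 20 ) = 121520 = 2^4 * 5^1*7^2 *31^1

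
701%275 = 151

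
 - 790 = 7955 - 8745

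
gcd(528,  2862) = 6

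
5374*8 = 42992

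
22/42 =11/21 = 0.52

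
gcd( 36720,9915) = 15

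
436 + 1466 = 1902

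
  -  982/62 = - 16 + 5/31 = - 15.84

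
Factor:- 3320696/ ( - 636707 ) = 2^3*193^( - 1)*3299^ ( - 1)*415087^1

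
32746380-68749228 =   -  36002848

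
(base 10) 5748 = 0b1011001110100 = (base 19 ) fha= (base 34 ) 4x2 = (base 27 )7no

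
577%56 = 17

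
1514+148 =1662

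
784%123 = 46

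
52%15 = 7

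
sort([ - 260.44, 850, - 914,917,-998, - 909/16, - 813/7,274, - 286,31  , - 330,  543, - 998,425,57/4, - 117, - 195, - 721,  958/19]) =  [ - 998, - 998,-914, - 721, - 330,-286,-260.44,- 195, -117, - 813/7,  -  909/16,57/4,31,958/19, 274, 425,  543,850,  917]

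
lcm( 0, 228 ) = 0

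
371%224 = 147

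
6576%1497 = 588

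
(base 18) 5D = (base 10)103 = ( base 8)147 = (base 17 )61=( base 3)10211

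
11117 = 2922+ 8195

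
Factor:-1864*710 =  - 1323440 = - 2^4*5^1*71^1*233^1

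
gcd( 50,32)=2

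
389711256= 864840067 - 475128811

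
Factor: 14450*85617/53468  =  2^( - 1 )*3^4*5^2*7^1*17^2*151^1*13367^( - 1 ) =618582825/26734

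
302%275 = 27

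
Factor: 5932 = 2^2*1483^1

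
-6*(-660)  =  3960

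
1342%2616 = 1342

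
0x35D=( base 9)1156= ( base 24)1bl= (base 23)1ea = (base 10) 861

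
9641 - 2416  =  7225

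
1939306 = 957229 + 982077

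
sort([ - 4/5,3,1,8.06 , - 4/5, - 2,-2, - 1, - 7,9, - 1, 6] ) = [ - 7,-2, - 2,-1,  -  1,-4/5, - 4/5,1 , 3,6,8.06, 9] 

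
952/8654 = 476/4327 = 0.11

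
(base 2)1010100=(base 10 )84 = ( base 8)124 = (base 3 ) 10010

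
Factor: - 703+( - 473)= - 1176 = - 2^3*3^1*7^2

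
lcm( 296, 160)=5920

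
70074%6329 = 455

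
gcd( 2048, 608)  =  32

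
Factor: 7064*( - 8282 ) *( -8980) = 2^6*5^1 * 41^1 * 101^1*449^1*883^1 = 525366351040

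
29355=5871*5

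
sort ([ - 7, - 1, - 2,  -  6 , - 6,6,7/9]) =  [-7, - 6 ,  -  6, - 2, - 1,7/9,6 ] 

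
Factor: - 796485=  - 3^1*5^1*29^1* 1831^1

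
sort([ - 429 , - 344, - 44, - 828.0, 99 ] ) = [ - 828.0, - 429, - 344,  -  44, 99]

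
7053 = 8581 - 1528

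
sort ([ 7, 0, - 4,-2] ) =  [-4, - 2,  0, 7 ]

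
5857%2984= 2873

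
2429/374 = 6 + 185/374 = 6.49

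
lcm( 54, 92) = 2484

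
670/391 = 670/391 = 1.71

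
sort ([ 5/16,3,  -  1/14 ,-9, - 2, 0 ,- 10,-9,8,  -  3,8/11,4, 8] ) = [-10,-9, - 9,-3, - 2,  -  1/14,0,5/16,8/11,3, 4, 8 , 8] 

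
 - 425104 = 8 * ( - 53138) 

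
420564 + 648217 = 1068781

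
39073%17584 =3905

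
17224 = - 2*( - 8612)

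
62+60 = 122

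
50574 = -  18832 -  - 69406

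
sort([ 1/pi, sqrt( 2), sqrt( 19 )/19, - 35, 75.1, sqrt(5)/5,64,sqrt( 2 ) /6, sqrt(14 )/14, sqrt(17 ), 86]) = [  -  35, sqrt( 19 ) /19, sqrt(2 )/6,sqrt(14 ) /14, 1/pi, sqrt(5 ) /5, sqrt ( 2 ),sqrt(17), 64,  75.1,86 ] 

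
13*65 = 845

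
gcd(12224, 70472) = 8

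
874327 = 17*51431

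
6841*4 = 27364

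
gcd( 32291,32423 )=1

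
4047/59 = 68+35/59 = 68.59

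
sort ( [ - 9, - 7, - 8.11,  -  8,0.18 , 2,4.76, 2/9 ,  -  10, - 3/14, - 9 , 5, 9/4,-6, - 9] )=[ - 10, - 9 , - 9, - 9, -8.11, - 8, - 7, - 6 , - 3/14,  0.18, 2/9, 2,  9/4, 4.76 , 5] 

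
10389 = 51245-40856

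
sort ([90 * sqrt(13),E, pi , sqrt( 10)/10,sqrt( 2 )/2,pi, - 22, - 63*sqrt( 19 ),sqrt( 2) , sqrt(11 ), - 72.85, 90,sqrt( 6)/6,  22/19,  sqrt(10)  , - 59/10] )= [ - 63*sqrt( 19) , - 72.85,  -  22,- 59/10,sqrt( 10) /10,sqrt (6)/6,sqrt(2)/2,22/19, sqrt( 2 ),E, pi, pi, sqrt(10 ), sqrt (11) , 90, 90*sqrt (13 ) ] 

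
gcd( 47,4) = 1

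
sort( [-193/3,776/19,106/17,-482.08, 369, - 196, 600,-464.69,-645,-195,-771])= [-771, - 645, - 482.08, - 464.69,-196,-195,-193/3,  106/17, 776/19, 369, 600]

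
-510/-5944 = 255/2972= 0.09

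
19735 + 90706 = 110441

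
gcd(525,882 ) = 21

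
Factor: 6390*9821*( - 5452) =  - 342146747880=- 2^3*3^2*5^1*7^1 *23^1* 29^1*47^1*61^1 *71^1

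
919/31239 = 919/31239 =0.03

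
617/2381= 617/2381= 0.26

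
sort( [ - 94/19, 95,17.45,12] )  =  [ - 94/19,12 , 17.45,95]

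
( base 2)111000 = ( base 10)56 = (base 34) 1M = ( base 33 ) 1N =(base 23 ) 2A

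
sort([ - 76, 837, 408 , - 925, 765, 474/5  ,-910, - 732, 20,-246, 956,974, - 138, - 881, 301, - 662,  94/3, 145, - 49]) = [ - 925, - 910, - 881, - 732, - 662, - 246, - 138, - 76, - 49, 20,  94/3,474/5, 145, 301, 408,765, 837,956, 974]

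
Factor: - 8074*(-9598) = 2^2*11^1*367^1*4799^1 = 77494252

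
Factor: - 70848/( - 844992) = 3^( - 1) * 41^1*163^(- 1 ) = 41/489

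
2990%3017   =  2990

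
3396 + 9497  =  12893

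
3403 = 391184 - 387781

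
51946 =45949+5997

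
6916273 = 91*76003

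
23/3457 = 23/3457= 0.01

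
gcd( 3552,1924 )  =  148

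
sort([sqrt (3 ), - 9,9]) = [-9,sqrt(3),9]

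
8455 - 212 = 8243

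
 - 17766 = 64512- 82278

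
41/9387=41/9387 = 0.00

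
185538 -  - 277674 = 463212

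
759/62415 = 253/20805 = 0.01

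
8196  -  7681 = 515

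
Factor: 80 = 2^4*5^1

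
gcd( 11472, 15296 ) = 3824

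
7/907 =7/907 = 0.01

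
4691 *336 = 1576176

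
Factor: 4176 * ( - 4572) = -2^6*3^4*29^1*127^1 =-19092672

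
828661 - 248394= 580267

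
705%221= 42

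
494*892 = 440648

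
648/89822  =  324/44911 = 0.01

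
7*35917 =251419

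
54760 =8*6845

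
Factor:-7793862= - 2^1*3^1*53^1*24509^1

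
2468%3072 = 2468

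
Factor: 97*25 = 5^2*97^1= 2425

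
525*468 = 245700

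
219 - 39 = 180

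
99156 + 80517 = 179673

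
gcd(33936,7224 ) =168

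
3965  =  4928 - 963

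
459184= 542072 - 82888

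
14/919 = 14/919  =  0.02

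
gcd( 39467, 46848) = 61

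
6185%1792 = 809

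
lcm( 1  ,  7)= 7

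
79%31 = 17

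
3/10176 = 1/3392 = 0.00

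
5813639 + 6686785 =12500424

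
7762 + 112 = 7874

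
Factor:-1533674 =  - 2^1*83^1*9239^1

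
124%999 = 124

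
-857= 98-955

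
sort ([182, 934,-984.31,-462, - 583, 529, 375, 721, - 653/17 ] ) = [ -984.31, -583,-462, - 653/17, 182, 375,529, 721,934]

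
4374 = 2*2187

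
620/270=62/27 = 2.30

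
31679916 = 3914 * 8094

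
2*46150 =92300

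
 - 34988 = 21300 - 56288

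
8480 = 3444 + 5036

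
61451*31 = 1904981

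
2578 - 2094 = 484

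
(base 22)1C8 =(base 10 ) 756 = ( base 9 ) 1030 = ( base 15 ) 356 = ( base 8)1364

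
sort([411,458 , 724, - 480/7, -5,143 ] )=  [ - 480/7,  -  5,143, 411, 458,724 ] 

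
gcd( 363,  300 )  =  3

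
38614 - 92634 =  -54020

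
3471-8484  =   - 5013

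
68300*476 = 32510800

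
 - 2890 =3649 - 6539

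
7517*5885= 44237545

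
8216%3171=1874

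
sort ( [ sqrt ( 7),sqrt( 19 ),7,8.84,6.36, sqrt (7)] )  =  [ sqrt(7), sqrt( 7 ),sqrt (19 ),6.36, 7,8.84]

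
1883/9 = 209+2/9 = 209.22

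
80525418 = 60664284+19861134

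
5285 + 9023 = 14308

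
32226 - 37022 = - 4796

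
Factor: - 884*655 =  - 579020= - 2^2*5^1*13^1* 17^1*131^1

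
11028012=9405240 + 1622772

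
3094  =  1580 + 1514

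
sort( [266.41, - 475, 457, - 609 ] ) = [  -  609, -475 , 266.41, 457]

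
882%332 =218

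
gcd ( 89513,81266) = 1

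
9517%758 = 421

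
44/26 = 22/13 = 1.69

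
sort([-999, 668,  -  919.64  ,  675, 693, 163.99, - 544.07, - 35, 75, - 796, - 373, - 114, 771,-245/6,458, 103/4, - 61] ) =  [ - 999 , - 919.64,-796, - 544.07, - 373, -114,-61, - 245/6,-35,103/4, 75 , 163.99,458, 668, 675, 693, 771] 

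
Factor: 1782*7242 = 12905244 = 2^2*3^5*11^1*17^1*71^1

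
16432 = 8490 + 7942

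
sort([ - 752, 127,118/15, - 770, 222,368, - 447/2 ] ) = [  -  770,-752, - 447/2,118/15 , 127,222,368] 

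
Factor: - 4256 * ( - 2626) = 2^6*7^1*13^1*19^1*101^1 = 11176256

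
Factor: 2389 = 2389^1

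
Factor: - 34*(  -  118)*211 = 2^2*17^1  *  59^1*211^1 = 846532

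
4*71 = 284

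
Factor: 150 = 2^1*3^1*5^2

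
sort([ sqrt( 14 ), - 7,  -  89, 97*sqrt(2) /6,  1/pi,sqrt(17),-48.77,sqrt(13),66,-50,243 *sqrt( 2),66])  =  [ - 89 , - 50, - 48.77,-7,  1/pi,sqrt( 13), sqrt( 14),sqrt( 17), 97*sqrt(2)/6,66,  66, 243 * sqrt(2) ]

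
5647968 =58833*96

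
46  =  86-40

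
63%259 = 63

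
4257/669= 6 + 81/223= 6.36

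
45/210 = 3/14=0.21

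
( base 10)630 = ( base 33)j3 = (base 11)523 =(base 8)1166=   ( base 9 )770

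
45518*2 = 91036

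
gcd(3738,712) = 178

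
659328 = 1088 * 606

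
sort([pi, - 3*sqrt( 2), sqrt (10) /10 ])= [ - 3*sqrt( 2 ), sqrt( 10)/10  ,  pi]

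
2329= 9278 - 6949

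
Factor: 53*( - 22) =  - 1166 =- 2^1 *11^1*53^1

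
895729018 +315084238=1210813256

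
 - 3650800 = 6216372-9867172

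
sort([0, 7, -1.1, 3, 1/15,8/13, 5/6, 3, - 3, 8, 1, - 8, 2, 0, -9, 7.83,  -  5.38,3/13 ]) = [ - 9, - 8, - 5.38, - 3, - 1.1,0, 0 , 1/15 , 3/13,8/13, 5/6,1,2 , 3, 3, 7,  7.83, 8]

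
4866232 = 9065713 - 4199481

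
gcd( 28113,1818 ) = 3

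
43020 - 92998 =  - 49978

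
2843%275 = 93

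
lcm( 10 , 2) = 10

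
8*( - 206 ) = - 1648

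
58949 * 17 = 1002133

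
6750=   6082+668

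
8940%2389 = 1773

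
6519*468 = 3050892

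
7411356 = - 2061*( - 3596)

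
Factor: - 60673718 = -2^1 *7^1*4333837^1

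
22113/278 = 22113/278= 79.54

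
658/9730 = 47/695 = 0.07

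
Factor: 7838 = 2^1*3919^1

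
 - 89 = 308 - 397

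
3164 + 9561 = 12725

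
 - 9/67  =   - 9/67 = - 0.13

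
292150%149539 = 142611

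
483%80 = 3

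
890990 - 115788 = 775202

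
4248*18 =76464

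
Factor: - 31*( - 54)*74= 2^2*3^3*31^1 * 37^1 =123876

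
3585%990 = 615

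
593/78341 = 593/78341=   0.01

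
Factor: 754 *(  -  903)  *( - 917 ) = 2^1*3^1*7^2 * 13^1*29^1 * 43^1*131^1 = 624350454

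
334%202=132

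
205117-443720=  - 238603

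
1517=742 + 775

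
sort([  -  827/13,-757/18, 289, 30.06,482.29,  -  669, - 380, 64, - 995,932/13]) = [ - 995, - 669, - 380, - 827/13 ,  -  757/18,  30.06, 64, 932/13,289,482.29]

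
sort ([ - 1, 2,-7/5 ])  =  [ -7/5,-1,2 ]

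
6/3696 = 1/616 = 0.00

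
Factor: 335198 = 2^1*19^1 * 8821^1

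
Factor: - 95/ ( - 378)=2^( - 1)*3^( - 3)*5^1*7^( - 1) * 19^1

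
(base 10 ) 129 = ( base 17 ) 7a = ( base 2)10000001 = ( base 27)4l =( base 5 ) 1004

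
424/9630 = 212/4815 = 0.04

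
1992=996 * 2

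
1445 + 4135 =5580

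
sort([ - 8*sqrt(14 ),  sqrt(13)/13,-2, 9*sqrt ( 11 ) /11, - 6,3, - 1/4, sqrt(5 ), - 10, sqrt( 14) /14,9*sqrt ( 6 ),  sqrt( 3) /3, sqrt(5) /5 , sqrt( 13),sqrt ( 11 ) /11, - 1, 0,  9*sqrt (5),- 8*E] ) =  [ - 8*sqrt(14), - 8 *E,- 10,-6 , - 2,  -  1, - 1/4,0, sqrt(14 ) /14 , sqrt(13 )/13, sqrt(11) /11, sqrt( 5 )/5, sqrt ( 3)/3, sqrt(5 ), 9*sqrt( 11) /11, 3, sqrt( 13),9*sqrt( 5), 9*sqrt( 6)]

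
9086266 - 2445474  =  6640792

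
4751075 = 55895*85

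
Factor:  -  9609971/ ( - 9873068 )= 2^( - 2 )*7^1*331^ ( - 1)*487^1 *2819^1*7457^( - 1)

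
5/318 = 5/318 = 0.02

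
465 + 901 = 1366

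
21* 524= 11004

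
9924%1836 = 744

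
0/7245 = 0 = 0.00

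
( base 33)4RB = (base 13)2516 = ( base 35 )4A8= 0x148a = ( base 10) 5258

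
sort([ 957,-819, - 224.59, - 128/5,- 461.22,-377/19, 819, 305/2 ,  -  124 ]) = [  -  819, - 461.22 , - 224.59, -124, - 128/5,-377/19, 305/2, 819 , 957] 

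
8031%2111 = 1698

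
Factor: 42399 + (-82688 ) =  - 40289 = - 40289^1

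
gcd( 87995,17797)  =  1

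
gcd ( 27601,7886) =3943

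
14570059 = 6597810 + 7972249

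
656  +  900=1556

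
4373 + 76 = 4449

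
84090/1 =84090 = 84090.00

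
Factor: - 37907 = - 37907^1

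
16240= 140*116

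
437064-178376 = 258688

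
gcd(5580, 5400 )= 180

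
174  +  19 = 193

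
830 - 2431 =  - 1601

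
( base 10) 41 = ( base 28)1D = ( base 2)101001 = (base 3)1112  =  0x29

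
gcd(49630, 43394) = 2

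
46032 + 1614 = 47646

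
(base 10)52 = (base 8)64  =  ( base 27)1p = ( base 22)28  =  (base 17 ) 31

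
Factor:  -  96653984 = -2^5*7^1*29^1*14879^1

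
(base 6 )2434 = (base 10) 598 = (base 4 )21112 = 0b1001010110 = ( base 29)ki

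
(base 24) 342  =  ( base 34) 1jo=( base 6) 12242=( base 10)1826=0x722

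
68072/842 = 34036/421 = 80.85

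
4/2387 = 4/2387=0.00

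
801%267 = 0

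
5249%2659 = 2590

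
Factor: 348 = 2^2*3^1*29^1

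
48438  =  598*81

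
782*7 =5474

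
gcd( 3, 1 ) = 1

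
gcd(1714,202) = 2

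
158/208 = 79/104 = 0.76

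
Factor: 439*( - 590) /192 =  - 129505/96= - 2^( - 5)*3^( - 1)*5^1*59^1*439^1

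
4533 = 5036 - 503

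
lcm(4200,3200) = 67200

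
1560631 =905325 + 655306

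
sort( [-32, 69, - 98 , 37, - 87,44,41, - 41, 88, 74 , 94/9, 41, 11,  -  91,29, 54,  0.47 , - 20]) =[ - 98, - 91 , - 87,-41, - 32  ,-20, 0.47, 94/9,11,29, 37,41, 41, 44 , 54,69,74,88 ] 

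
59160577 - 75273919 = -16113342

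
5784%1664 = 792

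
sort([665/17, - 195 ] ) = [ -195, 665/17]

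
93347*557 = 51994279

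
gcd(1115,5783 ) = 1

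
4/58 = 2/29 = 0.07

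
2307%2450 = 2307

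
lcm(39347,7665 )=590205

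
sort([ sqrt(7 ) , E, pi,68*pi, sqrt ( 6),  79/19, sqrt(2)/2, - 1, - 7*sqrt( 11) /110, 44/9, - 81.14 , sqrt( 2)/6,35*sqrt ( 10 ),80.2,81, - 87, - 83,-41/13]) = [  -  87, - 83, -81.14,- 41/13 ,-1, - 7  *sqrt(11) /110 , sqrt(2)/6, sqrt(2)/2,sqrt( 6),sqrt( 7 ), E, pi,79/19, 44/9,80.2,  81,35 * sqrt(10), 68 * pi ]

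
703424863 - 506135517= 197289346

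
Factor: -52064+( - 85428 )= -2^2*37^1*929^1 = -  137492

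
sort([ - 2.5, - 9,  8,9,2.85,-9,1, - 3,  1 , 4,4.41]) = [ - 9, - 9, - 3, - 2.5,1,1,2.85, 4, 4.41,8, 9] 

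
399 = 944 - 545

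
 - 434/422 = -217/211 =-1.03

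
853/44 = 19 + 17/44 = 19.39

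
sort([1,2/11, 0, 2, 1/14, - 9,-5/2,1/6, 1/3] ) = [-9  ,-5/2, 0, 1/14,1/6,2/11, 1/3,1,2 ]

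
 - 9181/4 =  - 2296 + 3/4 = -  2295.25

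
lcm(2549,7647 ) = 7647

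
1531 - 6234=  - 4703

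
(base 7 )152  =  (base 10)86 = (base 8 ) 126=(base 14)62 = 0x56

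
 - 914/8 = -457/4  =  - 114.25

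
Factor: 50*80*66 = 2^6 * 3^1*5^3*11^1=264000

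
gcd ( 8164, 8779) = 1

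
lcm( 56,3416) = 3416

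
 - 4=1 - 5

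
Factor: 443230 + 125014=2^2*142061^1 = 568244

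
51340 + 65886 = 117226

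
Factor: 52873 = 37^1*1429^1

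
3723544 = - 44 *( - 84626)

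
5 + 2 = 7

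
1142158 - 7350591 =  - 6208433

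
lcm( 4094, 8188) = 8188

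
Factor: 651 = 3^1*7^1*31^1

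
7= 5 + 2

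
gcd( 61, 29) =1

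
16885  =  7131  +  9754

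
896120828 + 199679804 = 1095800632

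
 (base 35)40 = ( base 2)10001100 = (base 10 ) 140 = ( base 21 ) 6e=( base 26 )5a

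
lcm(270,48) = 2160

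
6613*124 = 820012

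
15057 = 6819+8238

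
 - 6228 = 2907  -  9135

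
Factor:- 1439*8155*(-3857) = 45262068565= 5^1  *7^2*19^1*  29^1*233^1*1439^1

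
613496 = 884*694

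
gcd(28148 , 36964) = 4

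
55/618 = 55/618 = 0.09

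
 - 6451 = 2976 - 9427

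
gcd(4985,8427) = 1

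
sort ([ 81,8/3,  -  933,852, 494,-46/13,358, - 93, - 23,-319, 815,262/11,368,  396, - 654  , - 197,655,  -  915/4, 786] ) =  [ - 933, - 654, - 319, - 915/4,  -  197,-93, - 23, - 46/13, 8/3,262/11,81, 358,368, 396, 494,  655,786 , 815, 852]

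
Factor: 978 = 2^1*3^1*163^1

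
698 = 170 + 528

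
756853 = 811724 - 54871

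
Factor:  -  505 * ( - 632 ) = 2^3*5^1  *79^1 * 101^1 = 319160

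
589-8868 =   -  8279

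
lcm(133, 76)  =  532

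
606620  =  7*86660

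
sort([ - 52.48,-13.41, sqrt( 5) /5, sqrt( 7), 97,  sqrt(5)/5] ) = [ - 52.48, - 13.41,sqrt ( 5)/5, sqrt( 5 ) /5 , sqrt(7), 97 ] 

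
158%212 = 158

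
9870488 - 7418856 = 2451632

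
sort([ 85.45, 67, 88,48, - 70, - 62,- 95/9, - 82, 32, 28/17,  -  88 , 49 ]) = [ - 88, - 82,-70,  -  62,-95/9,  28/17, 32, 48,49 , 67,85.45 , 88 ] 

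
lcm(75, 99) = 2475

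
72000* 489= 35208000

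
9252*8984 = 83119968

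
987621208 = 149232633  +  838388575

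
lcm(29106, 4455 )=436590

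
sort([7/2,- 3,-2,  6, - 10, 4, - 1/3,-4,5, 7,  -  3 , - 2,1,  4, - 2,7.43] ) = [ - 10 ,  -  4,-3,-3, - 2, - 2, - 2, - 1/3,1,7/2,4,4, 5, 6,7, 7.43 ]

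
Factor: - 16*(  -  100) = 1600 = 2^6*5^2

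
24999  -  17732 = 7267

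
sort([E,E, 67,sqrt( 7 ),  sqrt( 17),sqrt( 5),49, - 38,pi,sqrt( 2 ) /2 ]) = [ - 38,sqrt(  2)/2,sqrt( 5 ), sqrt( 7 ),E, E,  pi,sqrt(  17) , 49,67 ]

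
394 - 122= 272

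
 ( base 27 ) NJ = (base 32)k0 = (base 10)640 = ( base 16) 280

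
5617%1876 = 1865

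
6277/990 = 6277/990 = 6.34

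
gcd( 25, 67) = 1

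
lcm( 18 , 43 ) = 774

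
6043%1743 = 814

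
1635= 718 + 917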